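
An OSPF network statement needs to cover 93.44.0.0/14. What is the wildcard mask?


Subnet mask: 255.252.0.0
Wildcard = 255.255.255.255 - subnet mask
255 - 255 = 0
255 - 252 = 3
255 - 0 = 255
255 - 0 = 255
Wildcard: 0.3.255.255


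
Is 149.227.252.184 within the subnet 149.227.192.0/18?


Subnet network: 149.227.192.0
Test IP AND mask: 149.227.192.0
Yes, 149.227.252.184 is in 149.227.192.0/18


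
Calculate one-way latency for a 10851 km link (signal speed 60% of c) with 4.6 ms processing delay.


Speed = 0.6 * 3e5 km/s = 180000 km/s
Propagation delay = 10851 / 180000 = 0.0603 s = 60.2833 ms
Processing delay = 4.6 ms
Total one-way latency = 64.8833 ms


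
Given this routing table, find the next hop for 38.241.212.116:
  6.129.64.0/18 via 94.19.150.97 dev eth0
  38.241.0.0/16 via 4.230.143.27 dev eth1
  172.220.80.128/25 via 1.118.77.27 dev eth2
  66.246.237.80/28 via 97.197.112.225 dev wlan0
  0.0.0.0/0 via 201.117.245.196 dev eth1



Longest prefix match for 38.241.212.116:
  /18 6.129.64.0: no
  /16 38.241.0.0: MATCH
  /25 172.220.80.128: no
  /28 66.246.237.80: no
  /0 0.0.0.0: MATCH
Selected: next-hop 4.230.143.27 via eth1 (matched /16)


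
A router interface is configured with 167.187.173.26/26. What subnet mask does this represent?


/26 means 26 network bits, 6 host bits
Binary: 11111111111111111111111111000000
Mask: 255.255.255.192


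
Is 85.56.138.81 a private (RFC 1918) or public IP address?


RFC 1918 private ranges:
  10.0.0.0/8 (10.0.0.0 - 10.255.255.255)
  172.16.0.0/12 (172.16.0.0 - 172.31.255.255)
  192.168.0.0/16 (192.168.0.0 - 192.168.255.255)
Public (not in any RFC 1918 range)


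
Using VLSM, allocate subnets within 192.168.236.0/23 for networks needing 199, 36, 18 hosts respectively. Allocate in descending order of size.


199 hosts -> /24 (254 usable): 192.168.236.0/24
36 hosts -> /26 (62 usable): 192.168.237.0/26
18 hosts -> /27 (30 usable): 192.168.237.64/27
Allocation: 192.168.236.0/24 (199 hosts, 254 usable); 192.168.237.0/26 (36 hosts, 62 usable); 192.168.237.64/27 (18 hosts, 30 usable)


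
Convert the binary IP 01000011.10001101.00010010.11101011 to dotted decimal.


01000011 = 67
10001101 = 141
00010010 = 18
11101011 = 235
IP: 67.141.18.235


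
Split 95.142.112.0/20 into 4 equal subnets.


New prefix = 20 + 2 = 22
Each subnet has 1024 addresses
  95.142.112.0/22
  95.142.116.0/22
  95.142.120.0/22
  95.142.124.0/22
Subnets: 95.142.112.0/22, 95.142.116.0/22, 95.142.120.0/22, 95.142.124.0/22


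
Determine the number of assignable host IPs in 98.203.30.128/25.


Host bits = 32 - 25 = 7
Total addresses = 2^7 = 128
Usable = total - 2 (network and broadcast)
Usable hosts: 126


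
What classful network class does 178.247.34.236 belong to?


First octet: 178
Binary: 10110010
10xxxxxx -> Class B (128-191)
Class B, default mask 255.255.0.0 (/16)


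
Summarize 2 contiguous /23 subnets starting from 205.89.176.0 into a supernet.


Original prefix: /23
Number of subnets: 2 = 2^1
New prefix = 23 - 1 = 22
Supernet: 205.89.176.0/22


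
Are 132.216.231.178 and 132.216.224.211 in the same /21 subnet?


Mask: 255.255.248.0
132.216.231.178 AND mask = 132.216.224.0
132.216.224.211 AND mask = 132.216.224.0
Yes, same subnet (132.216.224.0)


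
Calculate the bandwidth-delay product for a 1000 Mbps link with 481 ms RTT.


BDP = bandwidth * RTT
= 1000 Mbps * 481 ms
= 1000 * 1e6 * 481 / 1000 bits
= 481000000 bits
= 60125000 bytes
= 58715.8203 KB
BDP = 481000000 bits (60125000 bytes)


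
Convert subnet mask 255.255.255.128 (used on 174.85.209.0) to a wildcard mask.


Subnet mask: 255.255.255.128
Wildcard = 255.255.255.255 - subnet mask
255 - 255 = 0
255 - 255 = 0
255 - 255 = 0
255 - 128 = 127
Wildcard: 0.0.0.127


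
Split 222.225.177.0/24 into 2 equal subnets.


New prefix = 24 + 1 = 25
Each subnet has 128 addresses
  222.225.177.0/25
  222.225.177.128/25
Subnets: 222.225.177.0/25, 222.225.177.128/25


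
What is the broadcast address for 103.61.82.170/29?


Network: 103.61.82.168/29
Host bits = 3
Set all host bits to 1:
Broadcast: 103.61.82.175


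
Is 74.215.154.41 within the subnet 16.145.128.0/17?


Subnet network: 16.145.128.0
Test IP AND mask: 74.215.128.0
No, 74.215.154.41 is not in 16.145.128.0/17


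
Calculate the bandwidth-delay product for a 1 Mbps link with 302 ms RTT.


BDP = bandwidth * RTT
= 1 Mbps * 302 ms
= 1 * 1e6 * 302 / 1000 bits
= 302000 bits
= 37750 bytes
= 36.8652 KB
BDP = 302000 bits (37750 bytes)


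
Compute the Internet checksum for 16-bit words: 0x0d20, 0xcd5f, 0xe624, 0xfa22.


Sum all words (with carry folding):
+ 0x0d20 = 0x0d20
+ 0xcd5f = 0xda7f
+ 0xe624 = 0xc0a4
+ 0xfa22 = 0xbac7
One's complement: ~0xbac7
Checksum = 0x4538


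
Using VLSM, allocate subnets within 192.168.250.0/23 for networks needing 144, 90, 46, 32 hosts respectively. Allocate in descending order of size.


144 hosts -> /24 (254 usable): 192.168.250.0/24
90 hosts -> /25 (126 usable): 192.168.251.0/25
46 hosts -> /26 (62 usable): 192.168.251.128/26
32 hosts -> /26 (62 usable): 192.168.251.192/26
Allocation: 192.168.250.0/24 (144 hosts, 254 usable); 192.168.251.0/25 (90 hosts, 126 usable); 192.168.251.128/26 (46 hosts, 62 usable); 192.168.251.192/26 (32 hosts, 62 usable)


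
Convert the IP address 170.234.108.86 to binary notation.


170 = 10101010
234 = 11101010
108 = 01101100
86 = 01010110
Binary: 10101010.11101010.01101100.01010110


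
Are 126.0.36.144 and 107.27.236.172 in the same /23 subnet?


Mask: 255.255.254.0
126.0.36.144 AND mask = 126.0.36.0
107.27.236.172 AND mask = 107.27.236.0
No, different subnets (126.0.36.0 vs 107.27.236.0)


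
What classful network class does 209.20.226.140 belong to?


First octet: 209
Binary: 11010001
110xxxxx -> Class C (192-223)
Class C, default mask 255.255.255.0 (/24)


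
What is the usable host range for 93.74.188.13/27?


Network: 93.74.188.0
Broadcast: 93.74.188.31
First usable = network + 1
Last usable = broadcast - 1
Range: 93.74.188.1 to 93.74.188.30


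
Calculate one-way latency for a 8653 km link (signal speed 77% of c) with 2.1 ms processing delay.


Speed = 0.77 * 3e5 km/s = 231000 km/s
Propagation delay = 8653 / 231000 = 0.0375 s = 37.4589 ms
Processing delay = 2.1 ms
Total one-way latency = 39.5589 ms


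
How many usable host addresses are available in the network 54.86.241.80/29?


Host bits = 32 - 29 = 3
Total addresses = 2^3 = 8
Usable = total - 2 (network and broadcast)
Usable hosts: 6


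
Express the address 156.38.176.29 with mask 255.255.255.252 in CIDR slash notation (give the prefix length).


Binary: 11111111.11111111.11111111.11111100
Count leading 1s
Prefix: /30


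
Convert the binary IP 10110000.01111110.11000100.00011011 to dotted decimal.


10110000 = 176
01111110 = 126
11000100 = 196
00011011 = 27
IP: 176.126.196.27


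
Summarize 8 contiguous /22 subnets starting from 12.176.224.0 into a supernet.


Original prefix: /22
Number of subnets: 8 = 2^3
New prefix = 22 - 3 = 19
Supernet: 12.176.224.0/19


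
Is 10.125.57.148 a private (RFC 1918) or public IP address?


RFC 1918 private ranges:
  10.0.0.0/8 (10.0.0.0 - 10.255.255.255)
  172.16.0.0/12 (172.16.0.0 - 172.31.255.255)
  192.168.0.0/16 (192.168.0.0 - 192.168.255.255)
Private (in 10.0.0.0/8)


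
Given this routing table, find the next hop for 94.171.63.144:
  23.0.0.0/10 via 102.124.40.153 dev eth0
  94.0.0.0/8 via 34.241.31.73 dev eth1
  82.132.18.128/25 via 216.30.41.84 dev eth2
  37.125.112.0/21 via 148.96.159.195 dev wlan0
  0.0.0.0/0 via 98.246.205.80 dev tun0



Longest prefix match for 94.171.63.144:
  /10 23.0.0.0: no
  /8 94.0.0.0: MATCH
  /25 82.132.18.128: no
  /21 37.125.112.0: no
  /0 0.0.0.0: MATCH
Selected: next-hop 34.241.31.73 via eth1 (matched /8)


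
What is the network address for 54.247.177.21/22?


IP:   00110110.11110111.10110001.00010101
Mask: 11111111.11111111.11111100.00000000
AND operation:
Net:  00110110.11110111.10110000.00000000
Network: 54.247.176.0/22


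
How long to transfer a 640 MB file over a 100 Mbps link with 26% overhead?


Effective throughput = 100 * (1 - 26/100) = 74 Mbps
File size in Mb = 640 * 8 = 5120 Mb
Time = 5120 / 74
Time = 69.1892 seconds


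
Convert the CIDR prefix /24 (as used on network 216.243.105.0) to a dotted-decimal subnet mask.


/24 means 24 network bits, 8 host bits
Binary: 11111111111111111111111100000000
Mask: 255.255.255.0


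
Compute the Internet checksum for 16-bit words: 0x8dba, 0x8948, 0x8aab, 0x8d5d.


Sum all words (with carry folding):
+ 0x8dba = 0x8dba
+ 0x8948 = 0x1703
+ 0x8aab = 0xa1ae
+ 0x8d5d = 0x2f0c
One's complement: ~0x2f0c
Checksum = 0xd0f3


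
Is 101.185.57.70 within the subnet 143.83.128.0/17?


Subnet network: 143.83.128.0
Test IP AND mask: 101.185.0.0
No, 101.185.57.70 is not in 143.83.128.0/17


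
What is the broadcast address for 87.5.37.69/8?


Network: 87.0.0.0/8
Host bits = 24
Set all host bits to 1:
Broadcast: 87.255.255.255


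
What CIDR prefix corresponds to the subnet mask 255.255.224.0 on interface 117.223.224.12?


Binary: 11111111.11111111.11100000.00000000
Count leading 1s
Prefix: /19


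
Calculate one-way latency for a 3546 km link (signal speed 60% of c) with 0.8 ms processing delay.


Speed = 0.6 * 3e5 km/s = 180000 km/s
Propagation delay = 3546 / 180000 = 0.0197 s = 19.7 ms
Processing delay = 0.8 ms
Total one-way latency = 20.5 ms


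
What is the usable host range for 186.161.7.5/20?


Network: 186.161.0.0
Broadcast: 186.161.15.255
First usable = network + 1
Last usable = broadcast - 1
Range: 186.161.0.1 to 186.161.15.254


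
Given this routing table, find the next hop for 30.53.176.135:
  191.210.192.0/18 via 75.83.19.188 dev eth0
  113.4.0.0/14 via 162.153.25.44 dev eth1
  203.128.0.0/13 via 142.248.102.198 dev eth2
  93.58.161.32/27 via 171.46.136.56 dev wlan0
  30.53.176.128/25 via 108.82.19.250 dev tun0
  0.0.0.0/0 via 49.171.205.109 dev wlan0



Longest prefix match for 30.53.176.135:
  /18 191.210.192.0: no
  /14 113.4.0.0: no
  /13 203.128.0.0: no
  /27 93.58.161.32: no
  /25 30.53.176.128: MATCH
  /0 0.0.0.0: MATCH
Selected: next-hop 108.82.19.250 via tun0 (matched /25)


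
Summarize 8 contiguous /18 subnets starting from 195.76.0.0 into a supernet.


Original prefix: /18
Number of subnets: 8 = 2^3
New prefix = 18 - 3 = 15
Supernet: 195.76.0.0/15


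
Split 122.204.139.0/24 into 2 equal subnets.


New prefix = 24 + 1 = 25
Each subnet has 128 addresses
  122.204.139.0/25
  122.204.139.128/25
Subnets: 122.204.139.0/25, 122.204.139.128/25


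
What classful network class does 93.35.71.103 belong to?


First octet: 93
Binary: 01011101
0xxxxxxx -> Class A (1-126)
Class A, default mask 255.0.0.0 (/8)


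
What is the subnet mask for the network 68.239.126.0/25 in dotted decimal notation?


/25 means 25 network bits, 7 host bits
Binary: 11111111111111111111111110000000
Mask: 255.255.255.128


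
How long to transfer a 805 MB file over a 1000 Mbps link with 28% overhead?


Effective throughput = 1000 * (1 - 28/100) = 720 Mbps
File size in Mb = 805 * 8 = 6440 Mb
Time = 6440 / 720
Time = 8.9444 seconds


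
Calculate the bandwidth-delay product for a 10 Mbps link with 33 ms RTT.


BDP = bandwidth * RTT
= 10 Mbps * 33 ms
= 10 * 1e6 * 33 / 1000 bits
= 330000 bits
= 41250 bytes
= 40.2832 KB
BDP = 330000 bits (41250 bytes)


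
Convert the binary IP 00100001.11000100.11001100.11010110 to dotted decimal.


00100001 = 33
11000100 = 196
11001100 = 204
11010110 = 214
IP: 33.196.204.214


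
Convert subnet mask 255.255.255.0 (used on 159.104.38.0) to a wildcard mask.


Subnet mask: 255.255.255.0
Wildcard = 255.255.255.255 - subnet mask
255 - 255 = 0
255 - 255 = 0
255 - 255 = 0
255 - 0 = 255
Wildcard: 0.0.0.255


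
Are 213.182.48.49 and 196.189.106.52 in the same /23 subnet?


Mask: 255.255.254.0
213.182.48.49 AND mask = 213.182.48.0
196.189.106.52 AND mask = 196.189.106.0
No, different subnets (213.182.48.0 vs 196.189.106.0)


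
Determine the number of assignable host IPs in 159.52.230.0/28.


Host bits = 32 - 28 = 4
Total addresses = 2^4 = 16
Usable = total - 2 (network and broadcast)
Usable hosts: 14


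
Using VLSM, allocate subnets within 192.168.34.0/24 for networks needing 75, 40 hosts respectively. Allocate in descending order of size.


75 hosts -> /25 (126 usable): 192.168.34.0/25
40 hosts -> /26 (62 usable): 192.168.34.128/26
Allocation: 192.168.34.0/25 (75 hosts, 126 usable); 192.168.34.128/26 (40 hosts, 62 usable)


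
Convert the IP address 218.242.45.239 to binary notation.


218 = 11011010
242 = 11110010
45 = 00101101
239 = 11101111
Binary: 11011010.11110010.00101101.11101111


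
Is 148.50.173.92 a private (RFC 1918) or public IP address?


RFC 1918 private ranges:
  10.0.0.0/8 (10.0.0.0 - 10.255.255.255)
  172.16.0.0/12 (172.16.0.0 - 172.31.255.255)
  192.168.0.0/16 (192.168.0.0 - 192.168.255.255)
Public (not in any RFC 1918 range)


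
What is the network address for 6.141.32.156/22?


IP:   00000110.10001101.00100000.10011100
Mask: 11111111.11111111.11111100.00000000
AND operation:
Net:  00000110.10001101.00100000.00000000
Network: 6.141.32.0/22


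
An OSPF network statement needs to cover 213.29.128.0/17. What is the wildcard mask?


Subnet mask: 255.255.128.0
Wildcard = 255.255.255.255 - subnet mask
255 - 255 = 0
255 - 255 = 0
255 - 128 = 127
255 - 0 = 255
Wildcard: 0.0.127.255


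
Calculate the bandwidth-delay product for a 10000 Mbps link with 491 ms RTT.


BDP = bandwidth * RTT
= 10000 Mbps * 491 ms
= 10000 * 1e6 * 491 / 1000 bits
= 4910000000 bits
= 613750000 bytes
= 599365.2344 KB
BDP = 4910000000 bits (613750000 bytes)


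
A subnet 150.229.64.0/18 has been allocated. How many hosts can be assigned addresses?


Host bits = 32 - 18 = 14
Total addresses = 2^14 = 16384
Usable = total - 2 (network and broadcast)
Usable hosts: 16382


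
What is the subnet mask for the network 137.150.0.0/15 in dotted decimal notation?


/15 means 15 network bits, 17 host bits
Binary: 11111111111111100000000000000000
Mask: 255.254.0.0


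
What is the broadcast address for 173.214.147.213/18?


Network: 173.214.128.0/18
Host bits = 14
Set all host bits to 1:
Broadcast: 173.214.191.255


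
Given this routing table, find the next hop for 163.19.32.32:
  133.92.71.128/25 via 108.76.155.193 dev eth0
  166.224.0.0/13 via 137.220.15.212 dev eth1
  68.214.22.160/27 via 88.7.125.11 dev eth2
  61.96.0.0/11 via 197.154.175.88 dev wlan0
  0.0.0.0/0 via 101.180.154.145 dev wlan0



Longest prefix match for 163.19.32.32:
  /25 133.92.71.128: no
  /13 166.224.0.0: no
  /27 68.214.22.160: no
  /11 61.96.0.0: no
  /0 0.0.0.0: MATCH
Selected: next-hop 101.180.154.145 via wlan0 (matched /0)


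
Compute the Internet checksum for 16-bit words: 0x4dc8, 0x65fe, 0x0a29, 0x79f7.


Sum all words (with carry folding):
+ 0x4dc8 = 0x4dc8
+ 0x65fe = 0xb3c6
+ 0x0a29 = 0xbdef
+ 0x79f7 = 0x37e7
One's complement: ~0x37e7
Checksum = 0xc818


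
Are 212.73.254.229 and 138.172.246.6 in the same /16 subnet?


Mask: 255.255.0.0
212.73.254.229 AND mask = 212.73.0.0
138.172.246.6 AND mask = 138.172.0.0
No, different subnets (212.73.0.0 vs 138.172.0.0)


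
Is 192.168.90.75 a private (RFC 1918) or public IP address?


RFC 1918 private ranges:
  10.0.0.0/8 (10.0.0.0 - 10.255.255.255)
  172.16.0.0/12 (172.16.0.0 - 172.31.255.255)
  192.168.0.0/16 (192.168.0.0 - 192.168.255.255)
Private (in 192.168.0.0/16)


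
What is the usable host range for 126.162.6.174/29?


Network: 126.162.6.168
Broadcast: 126.162.6.175
First usable = network + 1
Last usable = broadcast - 1
Range: 126.162.6.169 to 126.162.6.174


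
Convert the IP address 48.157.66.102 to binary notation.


48 = 00110000
157 = 10011101
66 = 01000010
102 = 01100110
Binary: 00110000.10011101.01000010.01100110


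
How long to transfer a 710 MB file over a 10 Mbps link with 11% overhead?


Effective throughput = 10 * (1 - 11/100) = 8.9 Mbps
File size in Mb = 710 * 8 = 5680 Mb
Time = 5680 / 8.9
Time = 638.2022 seconds


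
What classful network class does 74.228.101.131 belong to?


First octet: 74
Binary: 01001010
0xxxxxxx -> Class A (1-126)
Class A, default mask 255.0.0.0 (/8)


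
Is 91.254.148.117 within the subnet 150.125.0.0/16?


Subnet network: 150.125.0.0
Test IP AND mask: 91.254.0.0
No, 91.254.148.117 is not in 150.125.0.0/16


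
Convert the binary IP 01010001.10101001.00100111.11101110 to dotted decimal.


01010001 = 81
10101001 = 169
00100111 = 39
11101110 = 238
IP: 81.169.39.238


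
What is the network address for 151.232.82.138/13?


IP:   10010111.11101000.01010010.10001010
Mask: 11111111.11111000.00000000.00000000
AND operation:
Net:  10010111.11101000.00000000.00000000
Network: 151.232.0.0/13


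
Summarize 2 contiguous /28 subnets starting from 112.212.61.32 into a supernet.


Original prefix: /28
Number of subnets: 2 = 2^1
New prefix = 28 - 1 = 27
Supernet: 112.212.61.32/27


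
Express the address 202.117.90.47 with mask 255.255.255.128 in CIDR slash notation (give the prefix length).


Binary: 11111111.11111111.11111111.10000000
Count leading 1s
Prefix: /25


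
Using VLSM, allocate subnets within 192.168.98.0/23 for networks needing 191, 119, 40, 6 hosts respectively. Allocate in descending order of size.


191 hosts -> /24 (254 usable): 192.168.98.0/24
119 hosts -> /25 (126 usable): 192.168.99.0/25
40 hosts -> /26 (62 usable): 192.168.99.128/26
6 hosts -> /29 (6 usable): 192.168.99.192/29
Allocation: 192.168.98.0/24 (191 hosts, 254 usable); 192.168.99.0/25 (119 hosts, 126 usable); 192.168.99.128/26 (40 hosts, 62 usable); 192.168.99.192/29 (6 hosts, 6 usable)


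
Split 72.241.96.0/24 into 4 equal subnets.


New prefix = 24 + 2 = 26
Each subnet has 64 addresses
  72.241.96.0/26
  72.241.96.64/26
  72.241.96.128/26
  72.241.96.192/26
Subnets: 72.241.96.0/26, 72.241.96.64/26, 72.241.96.128/26, 72.241.96.192/26


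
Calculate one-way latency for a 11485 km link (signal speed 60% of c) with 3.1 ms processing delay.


Speed = 0.6 * 3e5 km/s = 180000 km/s
Propagation delay = 11485 / 180000 = 0.0638 s = 63.8056 ms
Processing delay = 3.1 ms
Total one-way latency = 66.9056 ms


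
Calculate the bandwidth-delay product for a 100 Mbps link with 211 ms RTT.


BDP = bandwidth * RTT
= 100 Mbps * 211 ms
= 100 * 1e6 * 211 / 1000 bits
= 21100000 bits
= 2637500 bytes
= 2575.6836 KB
BDP = 21100000 bits (2637500 bytes)


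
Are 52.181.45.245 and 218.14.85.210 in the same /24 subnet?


Mask: 255.255.255.0
52.181.45.245 AND mask = 52.181.45.0
218.14.85.210 AND mask = 218.14.85.0
No, different subnets (52.181.45.0 vs 218.14.85.0)


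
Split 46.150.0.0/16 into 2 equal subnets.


New prefix = 16 + 1 = 17
Each subnet has 32768 addresses
  46.150.0.0/17
  46.150.128.0/17
Subnets: 46.150.0.0/17, 46.150.128.0/17


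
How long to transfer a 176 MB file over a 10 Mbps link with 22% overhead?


Effective throughput = 10 * (1 - 22/100) = 7.8 Mbps
File size in Mb = 176 * 8 = 1408 Mb
Time = 1408 / 7.8
Time = 180.5128 seconds


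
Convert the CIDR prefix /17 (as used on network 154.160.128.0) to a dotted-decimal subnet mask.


/17 means 17 network bits, 15 host bits
Binary: 11111111111111111000000000000000
Mask: 255.255.128.0


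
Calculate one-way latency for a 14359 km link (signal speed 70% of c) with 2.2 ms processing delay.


Speed = 0.7 * 3e5 km/s = 210000 km/s
Propagation delay = 14359 / 210000 = 0.0684 s = 68.3762 ms
Processing delay = 2.2 ms
Total one-way latency = 70.5762 ms


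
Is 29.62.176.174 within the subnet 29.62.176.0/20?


Subnet network: 29.62.176.0
Test IP AND mask: 29.62.176.0
Yes, 29.62.176.174 is in 29.62.176.0/20


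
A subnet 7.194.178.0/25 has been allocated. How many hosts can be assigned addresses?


Host bits = 32 - 25 = 7
Total addresses = 2^7 = 128
Usable = total - 2 (network and broadcast)
Usable hosts: 126


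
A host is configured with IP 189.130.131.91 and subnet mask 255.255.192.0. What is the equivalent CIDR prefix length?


Binary: 11111111.11111111.11000000.00000000
Count leading 1s
Prefix: /18


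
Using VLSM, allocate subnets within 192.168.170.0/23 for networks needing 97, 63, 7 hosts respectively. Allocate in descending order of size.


97 hosts -> /25 (126 usable): 192.168.170.0/25
63 hosts -> /25 (126 usable): 192.168.170.128/25
7 hosts -> /28 (14 usable): 192.168.171.0/28
Allocation: 192.168.170.0/25 (97 hosts, 126 usable); 192.168.170.128/25 (63 hosts, 126 usable); 192.168.171.0/28 (7 hosts, 14 usable)


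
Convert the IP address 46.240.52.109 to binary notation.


46 = 00101110
240 = 11110000
52 = 00110100
109 = 01101101
Binary: 00101110.11110000.00110100.01101101


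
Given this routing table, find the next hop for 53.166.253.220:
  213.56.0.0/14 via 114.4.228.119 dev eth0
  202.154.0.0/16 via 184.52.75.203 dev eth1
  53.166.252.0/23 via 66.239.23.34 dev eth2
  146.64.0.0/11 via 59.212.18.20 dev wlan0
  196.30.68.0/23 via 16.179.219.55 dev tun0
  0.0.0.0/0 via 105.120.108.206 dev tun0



Longest prefix match for 53.166.253.220:
  /14 213.56.0.0: no
  /16 202.154.0.0: no
  /23 53.166.252.0: MATCH
  /11 146.64.0.0: no
  /23 196.30.68.0: no
  /0 0.0.0.0: MATCH
Selected: next-hop 66.239.23.34 via eth2 (matched /23)


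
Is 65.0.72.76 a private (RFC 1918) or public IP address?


RFC 1918 private ranges:
  10.0.0.0/8 (10.0.0.0 - 10.255.255.255)
  172.16.0.0/12 (172.16.0.0 - 172.31.255.255)
  192.168.0.0/16 (192.168.0.0 - 192.168.255.255)
Public (not in any RFC 1918 range)


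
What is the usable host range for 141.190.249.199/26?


Network: 141.190.249.192
Broadcast: 141.190.249.255
First usable = network + 1
Last usable = broadcast - 1
Range: 141.190.249.193 to 141.190.249.254


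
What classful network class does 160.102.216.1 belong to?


First octet: 160
Binary: 10100000
10xxxxxx -> Class B (128-191)
Class B, default mask 255.255.0.0 (/16)


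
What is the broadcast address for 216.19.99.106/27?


Network: 216.19.99.96/27
Host bits = 5
Set all host bits to 1:
Broadcast: 216.19.99.127


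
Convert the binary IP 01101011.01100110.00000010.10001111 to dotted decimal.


01101011 = 107
01100110 = 102
00000010 = 2
10001111 = 143
IP: 107.102.2.143


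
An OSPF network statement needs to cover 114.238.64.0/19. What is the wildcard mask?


Subnet mask: 255.255.224.0
Wildcard = 255.255.255.255 - subnet mask
255 - 255 = 0
255 - 255 = 0
255 - 224 = 31
255 - 0 = 255
Wildcard: 0.0.31.255


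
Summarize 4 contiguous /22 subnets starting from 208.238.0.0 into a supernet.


Original prefix: /22
Number of subnets: 4 = 2^2
New prefix = 22 - 2 = 20
Supernet: 208.238.0.0/20


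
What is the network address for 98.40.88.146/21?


IP:   01100010.00101000.01011000.10010010
Mask: 11111111.11111111.11111000.00000000
AND operation:
Net:  01100010.00101000.01011000.00000000
Network: 98.40.88.0/21


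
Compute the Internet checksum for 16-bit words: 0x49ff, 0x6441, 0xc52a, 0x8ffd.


Sum all words (with carry folding):
+ 0x49ff = 0x49ff
+ 0x6441 = 0xae40
+ 0xc52a = 0x736b
+ 0x8ffd = 0x0369
One's complement: ~0x0369
Checksum = 0xfc96


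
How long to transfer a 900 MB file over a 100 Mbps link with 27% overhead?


Effective throughput = 100 * (1 - 27/100) = 73 Mbps
File size in Mb = 900 * 8 = 7200 Mb
Time = 7200 / 73
Time = 98.6301 seconds


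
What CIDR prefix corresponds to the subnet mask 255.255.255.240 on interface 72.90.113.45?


Binary: 11111111.11111111.11111111.11110000
Count leading 1s
Prefix: /28


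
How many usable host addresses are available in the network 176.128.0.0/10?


Host bits = 32 - 10 = 22
Total addresses = 2^22 = 4194304
Usable = total - 2 (network and broadcast)
Usable hosts: 4194302


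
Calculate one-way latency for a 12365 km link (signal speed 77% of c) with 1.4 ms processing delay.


Speed = 0.77 * 3e5 km/s = 231000 km/s
Propagation delay = 12365 / 231000 = 0.0535 s = 53.5281 ms
Processing delay = 1.4 ms
Total one-way latency = 54.9281 ms


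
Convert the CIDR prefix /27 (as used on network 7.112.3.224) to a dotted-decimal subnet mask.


/27 means 27 network bits, 5 host bits
Binary: 11111111111111111111111111100000
Mask: 255.255.255.224


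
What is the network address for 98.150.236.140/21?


IP:   01100010.10010110.11101100.10001100
Mask: 11111111.11111111.11111000.00000000
AND operation:
Net:  01100010.10010110.11101000.00000000
Network: 98.150.232.0/21


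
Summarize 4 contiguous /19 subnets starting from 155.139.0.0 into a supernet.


Original prefix: /19
Number of subnets: 4 = 2^2
New prefix = 19 - 2 = 17
Supernet: 155.139.0.0/17


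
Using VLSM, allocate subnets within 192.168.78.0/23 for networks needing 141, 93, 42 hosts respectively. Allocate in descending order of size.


141 hosts -> /24 (254 usable): 192.168.78.0/24
93 hosts -> /25 (126 usable): 192.168.79.0/25
42 hosts -> /26 (62 usable): 192.168.79.128/26
Allocation: 192.168.78.0/24 (141 hosts, 254 usable); 192.168.79.0/25 (93 hosts, 126 usable); 192.168.79.128/26 (42 hosts, 62 usable)


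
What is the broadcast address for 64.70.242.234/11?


Network: 64.64.0.0/11
Host bits = 21
Set all host bits to 1:
Broadcast: 64.95.255.255


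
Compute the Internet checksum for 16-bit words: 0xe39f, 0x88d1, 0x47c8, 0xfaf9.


Sum all words (with carry folding):
+ 0xe39f = 0xe39f
+ 0x88d1 = 0x6c71
+ 0x47c8 = 0xb439
+ 0xfaf9 = 0xaf33
One's complement: ~0xaf33
Checksum = 0x50cc


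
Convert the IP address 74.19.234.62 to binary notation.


74 = 01001010
19 = 00010011
234 = 11101010
62 = 00111110
Binary: 01001010.00010011.11101010.00111110


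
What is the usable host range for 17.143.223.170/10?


Network: 17.128.0.0
Broadcast: 17.191.255.255
First usable = network + 1
Last usable = broadcast - 1
Range: 17.128.0.1 to 17.191.255.254


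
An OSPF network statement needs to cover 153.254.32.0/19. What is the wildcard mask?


Subnet mask: 255.255.224.0
Wildcard = 255.255.255.255 - subnet mask
255 - 255 = 0
255 - 255 = 0
255 - 224 = 31
255 - 0 = 255
Wildcard: 0.0.31.255


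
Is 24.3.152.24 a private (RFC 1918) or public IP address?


RFC 1918 private ranges:
  10.0.0.0/8 (10.0.0.0 - 10.255.255.255)
  172.16.0.0/12 (172.16.0.0 - 172.31.255.255)
  192.168.0.0/16 (192.168.0.0 - 192.168.255.255)
Public (not in any RFC 1918 range)


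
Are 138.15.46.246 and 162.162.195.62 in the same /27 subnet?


Mask: 255.255.255.224
138.15.46.246 AND mask = 138.15.46.224
162.162.195.62 AND mask = 162.162.195.32
No, different subnets (138.15.46.224 vs 162.162.195.32)


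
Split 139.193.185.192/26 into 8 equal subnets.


New prefix = 26 + 3 = 29
Each subnet has 8 addresses
  139.193.185.192/29
  139.193.185.200/29
  139.193.185.208/29
  139.193.185.216/29
  139.193.185.224/29
  139.193.185.232/29
  139.193.185.240/29
  139.193.185.248/29
Subnets: 139.193.185.192/29, 139.193.185.200/29, 139.193.185.208/29, 139.193.185.216/29, 139.193.185.224/29, 139.193.185.232/29, 139.193.185.240/29, 139.193.185.248/29


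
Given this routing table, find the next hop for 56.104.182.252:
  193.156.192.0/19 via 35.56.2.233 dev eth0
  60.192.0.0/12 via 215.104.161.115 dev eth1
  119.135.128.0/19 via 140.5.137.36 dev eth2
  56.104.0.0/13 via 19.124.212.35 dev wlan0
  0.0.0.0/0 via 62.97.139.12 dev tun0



Longest prefix match for 56.104.182.252:
  /19 193.156.192.0: no
  /12 60.192.0.0: no
  /19 119.135.128.0: no
  /13 56.104.0.0: MATCH
  /0 0.0.0.0: MATCH
Selected: next-hop 19.124.212.35 via wlan0 (matched /13)


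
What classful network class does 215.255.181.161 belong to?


First octet: 215
Binary: 11010111
110xxxxx -> Class C (192-223)
Class C, default mask 255.255.255.0 (/24)


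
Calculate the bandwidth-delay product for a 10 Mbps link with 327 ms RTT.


BDP = bandwidth * RTT
= 10 Mbps * 327 ms
= 10 * 1e6 * 327 / 1000 bits
= 3270000 bits
= 408750 bytes
= 399.1699 KB
BDP = 3270000 bits (408750 bytes)


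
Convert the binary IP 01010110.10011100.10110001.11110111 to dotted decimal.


01010110 = 86
10011100 = 156
10110001 = 177
11110111 = 247
IP: 86.156.177.247


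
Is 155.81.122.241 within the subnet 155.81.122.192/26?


Subnet network: 155.81.122.192
Test IP AND mask: 155.81.122.192
Yes, 155.81.122.241 is in 155.81.122.192/26


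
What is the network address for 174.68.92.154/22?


IP:   10101110.01000100.01011100.10011010
Mask: 11111111.11111111.11111100.00000000
AND operation:
Net:  10101110.01000100.01011100.00000000
Network: 174.68.92.0/22


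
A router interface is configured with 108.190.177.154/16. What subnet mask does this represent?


/16 means 16 network bits, 16 host bits
Binary: 11111111111111110000000000000000
Mask: 255.255.0.0


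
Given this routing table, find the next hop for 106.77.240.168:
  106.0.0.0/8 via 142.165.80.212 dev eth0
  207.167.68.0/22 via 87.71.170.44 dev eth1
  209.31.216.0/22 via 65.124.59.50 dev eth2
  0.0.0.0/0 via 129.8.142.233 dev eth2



Longest prefix match for 106.77.240.168:
  /8 106.0.0.0: MATCH
  /22 207.167.68.0: no
  /22 209.31.216.0: no
  /0 0.0.0.0: MATCH
Selected: next-hop 142.165.80.212 via eth0 (matched /8)


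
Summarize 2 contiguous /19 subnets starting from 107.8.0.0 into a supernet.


Original prefix: /19
Number of subnets: 2 = 2^1
New prefix = 19 - 1 = 18
Supernet: 107.8.0.0/18


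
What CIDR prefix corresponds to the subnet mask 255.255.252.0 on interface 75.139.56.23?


Binary: 11111111.11111111.11111100.00000000
Count leading 1s
Prefix: /22


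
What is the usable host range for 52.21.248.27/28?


Network: 52.21.248.16
Broadcast: 52.21.248.31
First usable = network + 1
Last usable = broadcast - 1
Range: 52.21.248.17 to 52.21.248.30


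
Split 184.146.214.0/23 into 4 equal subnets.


New prefix = 23 + 2 = 25
Each subnet has 128 addresses
  184.146.214.0/25
  184.146.214.128/25
  184.146.215.0/25
  184.146.215.128/25
Subnets: 184.146.214.0/25, 184.146.214.128/25, 184.146.215.0/25, 184.146.215.128/25


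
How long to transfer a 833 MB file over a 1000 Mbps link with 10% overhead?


Effective throughput = 1000 * (1 - 10/100) = 900 Mbps
File size in Mb = 833 * 8 = 6664 Mb
Time = 6664 / 900
Time = 7.4044 seconds


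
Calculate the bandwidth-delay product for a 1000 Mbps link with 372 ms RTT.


BDP = bandwidth * RTT
= 1000 Mbps * 372 ms
= 1000 * 1e6 * 372 / 1000 bits
= 372000000 bits
= 46500000 bytes
= 45410.1562 KB
BDP = 372000000 bits (46500000 bytes)


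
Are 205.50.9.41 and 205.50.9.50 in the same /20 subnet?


Mask: 255.255.240.0
205.50.9.41 AND mask = 205.50.0.0
205.50.9.50 AND mask = 205.50.0.0
Yes, same subnet (205.50.0.0)


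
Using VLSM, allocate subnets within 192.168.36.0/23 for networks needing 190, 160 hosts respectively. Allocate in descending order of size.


190 hosts -> /24 (254 usable): 192.168.36.0/24
160 hosts -> /24 (254 usable): 192.168.37.0/24
Allocation: 192.168.36.0/24 (190 hosts, 254 usable); 192.168.37.0/24 (160 hosts, 254 usable)


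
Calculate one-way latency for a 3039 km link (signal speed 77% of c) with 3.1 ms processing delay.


Speed = 0.77 * 3e5 km/s = 231000 km/s
Propagation delay = 3039 / 231000 = 0.0132 s = 13.1558 ms
Processing delay = 3.1 ms
Total one-way latency = 16.2558 ms


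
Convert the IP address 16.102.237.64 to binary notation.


16 = 00010000
102 = 01100110
237 = 11101101
64 = 01000000
Binary: 00010000.01100110.11101101.01000000


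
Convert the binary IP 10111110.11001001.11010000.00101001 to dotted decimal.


10111110 = 190
11001001 = 201
11010000 = 208
00101001 = 41
IP: 190.201.208.41


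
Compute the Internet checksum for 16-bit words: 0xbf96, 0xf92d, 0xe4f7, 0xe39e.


Sum all words (with carry folding):
+ 0xbf96 = 0xbf96
+ 0xf92d = 0xb8c4
+ 0xe4f7 = 0x9dbc
+ 0xe39e = 0x815b
One's complement: ~0x815b
Checksum = 0x7ea4


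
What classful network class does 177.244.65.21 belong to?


First octet: 177
Binary: 10110001
10xxxxxx -> Class B (128-191)
Class B, default mask 255.255.0.0 (/16)


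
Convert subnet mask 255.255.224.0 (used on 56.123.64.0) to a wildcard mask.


Subnet mask: 255.255.224.0
Wildcard = 255.255.255.255 - subnet mask
255 - 255 = 0
255 - 255 = 0
255 - 224 = 31
255 - 0 = 255
Wildcard: 0.0.31.255


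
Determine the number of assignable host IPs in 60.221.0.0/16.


Host bits = 32 - 16 = 16
Total addresses = 2^16 = 65536
Usable = total - 2 (network and broadcast)
Usable hosts: 65534


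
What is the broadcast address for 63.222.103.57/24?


Network: 63.222.103.0/24
Host bits = 8
Set all host bits to 1:
Broadcast: 63.222.103.255


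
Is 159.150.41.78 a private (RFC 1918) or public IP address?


RFC 1918 private ranges:
  10.0.0.0/8 (10.0.0.0 - 10.255.255.255)
  172.16.0.0/12 (172.16.0.0 - 172.31.255.255)
  192.168.0.0/16 (192.168.0.0 - 192.168.255.255)
Public (not in any RFC 1918 range)


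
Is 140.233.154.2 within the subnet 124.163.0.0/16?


Subnet network: 124.163.0.0
Test IP AND mask: 140.233.0.0
No, 140.233.154.2 is not in 124.163.0.0/16


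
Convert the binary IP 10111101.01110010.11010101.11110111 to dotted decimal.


10111101 = 189
01110010 = 114
11010101 = 213
11110111 = 247
IP: 189.114.213.247


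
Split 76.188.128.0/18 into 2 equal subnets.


New prefix = 18 + 1 = 19
Each subnet has 8192 addresses
  76.188.128.0/19
  76.188.160.0/19
Subnets: 76.188.128.0/19, 76.188.160.0/19


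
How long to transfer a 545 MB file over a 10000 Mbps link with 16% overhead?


Effective throughput = 10000 * (1 - 16/100) = 8400 Mbps
File size in Mb = 545 * 8 = 4360 Mb
Time = 4360 / 8400
Time = 0.519 seconds


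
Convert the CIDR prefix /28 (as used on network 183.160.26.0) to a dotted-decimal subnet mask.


/28 means 28 network bits, 4 host bits
Binary: 11111111111111111111111111110000
Mask: 255.255.255.240


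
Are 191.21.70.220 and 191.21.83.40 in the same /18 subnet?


Mask: 255.255.192.0
191.21.70.220 AND mask = 191.21.64.0
191.21.83.40 AND mask = 191.21.64.0
Yes, same subnet (191.21.64.0)


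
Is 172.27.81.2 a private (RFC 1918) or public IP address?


RFC 1918 private ranges:
  10.0.0.0/8 (10.0.0.0 - 10.255.255.255)
  172.16.0.0/12 (172.16.0.0 - 172.31.255.255)
  192.168.0.0/16 (192.168.0.0 - 192.168.255.255)
Private (in 172.16.0.0/12)


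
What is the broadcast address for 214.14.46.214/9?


Network: 214.0.0.0/9
Host bits = 23
Set all host bits to 1:
Broadcast: 214.127.255.255


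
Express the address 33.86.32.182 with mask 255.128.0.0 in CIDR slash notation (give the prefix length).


Binary: 11111111.10000000.00000000.00000000
Count leading 1s
Prefix: /9


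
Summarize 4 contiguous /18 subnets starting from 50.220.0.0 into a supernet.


Original prefix: /18
Number of subnets: 4 = 2^2
New prefix = 18 - 2 = 16
Supernet: 50.220.0.0/16


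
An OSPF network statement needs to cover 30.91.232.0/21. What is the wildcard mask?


Subnet mask: 255.255.248.0
Wildcard = 255.255.255.255 - subnet mask
255 - 255 = 0
255 - 255 = 0
255 - 248 = 7
255 - 0 = 255
Wildcard: 0.0.7.255


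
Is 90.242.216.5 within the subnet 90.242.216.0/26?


Subnet network: 90.242.216.0
Test IP AND mask: 90.242.216.0
Yes, 90.242.216.5 is in 90.242.216.0/26


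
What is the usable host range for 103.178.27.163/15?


Network: 103.178.0.0
Broadcast: 103.179.255.255
First usable = network + 1
Last usable = broadcast - 1
Range: 103.178.0.1 to 103.179.255.254


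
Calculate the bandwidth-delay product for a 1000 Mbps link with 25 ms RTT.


BDP = bandwidth * RTT
= 1000 Mbps * 25 ms
= 1000 * 1e6 * 25 / 1000 bits
= 25000000 bits
= 3125000 bytes
= 3051.7578 KB
BDP = 25000000 bits (3125000 bytes)


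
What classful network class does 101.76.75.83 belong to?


First octet: 101
Binary: 01100101
0xxxxxxx -> Class A (1-126)
Class A, default mask 255.0.0.0 (/8)


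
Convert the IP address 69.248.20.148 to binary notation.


69 = 01000101
248 = 11111000
20 = 00010100
148 = 10010100
Binary: 01000101.11111000.00010100.10010100


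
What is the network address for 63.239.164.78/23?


IP:   00111111.11101111.10100100.01001110
Mask: 11111111.11111111.11111110.00000000
AND operation:
Net:  00111111.11101111.10100100.00000000
Network: 63.239.164.0/23


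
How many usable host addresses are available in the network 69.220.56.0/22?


Host bits = 32 - 22 = 10
Total addresses = 2^10 = 1024
Usable = total - 2 (network and broadcast)
Usable hosts: 1022


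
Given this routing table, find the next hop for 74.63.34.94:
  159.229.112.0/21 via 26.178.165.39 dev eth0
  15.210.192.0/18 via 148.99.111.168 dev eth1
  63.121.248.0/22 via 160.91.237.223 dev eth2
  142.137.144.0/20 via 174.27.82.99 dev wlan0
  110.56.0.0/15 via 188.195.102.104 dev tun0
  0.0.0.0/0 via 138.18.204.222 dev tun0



Longest prefix match for 74.63.34.94:
  /21 159.229.112.0: no
  /18 15.210.192.0: no
  /22 63.121.248.0: no
  /20 142.137.144.0: no
  /15 110.56.0.0: no
  /0 0.0.0.0: MATCH
Selected: next-hop 138.18.204.222 via tun0 (matched /0)


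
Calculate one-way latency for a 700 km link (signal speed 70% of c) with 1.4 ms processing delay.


Speed = 0.7 * 3e5 km/s = 210000 km/s
Propagation delay = 700 / 210000 = 0.0033 s = 3.3333 ms
Processing delay = 1.4 ms
Total one-way latency = 4.7333 ms


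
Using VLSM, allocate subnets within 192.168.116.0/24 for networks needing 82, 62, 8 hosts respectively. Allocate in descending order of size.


82 hosts -> /25 (126 usable): 192.168.116.0/25
62 hosts -> /26 (62 usable): 192.168.116.128/26
8 hosts -> /28 (14 usable): 192.168.116.192/28
Allocation: 192.168.116.0/25 (82 hosts, 126 usable); 192.168.116.128/26 (62 hosts, 62 usable); 192.168.116.192/28 (8 hosts, 14 usable)


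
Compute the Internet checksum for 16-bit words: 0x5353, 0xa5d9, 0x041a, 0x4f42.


Sum all words (with carry folding):
+ 0x5353 = 0x5353
+ 0xa5d9 = 0xf92c
+ 0x041a = 0xfd46
+ 0x4f42 = 0x4c89
One's complement: ~0x4c89
Checksum = 0xb376


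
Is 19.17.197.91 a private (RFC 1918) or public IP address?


RFC 1918 private ranges:
  10.0.0.0/8 (10.0.0.0 - 10.255.255.255)
  172.16.0.0/12 (172.16.0.0 - 172.31.255.255)
  192.168.0.0/16 (192.168.0.0 - 192.168.255.255)
Public (not in any RFC 1918 range)


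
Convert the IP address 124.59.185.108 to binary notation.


124 = 01111100
59 = 00111011
185 = 10111001
108 = 01101100
Binary: 01111100.00111011.10111001.01101100


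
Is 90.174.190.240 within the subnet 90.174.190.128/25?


Subnet network: 90.174.190.128
Test IP AND mask: 90.174.190.128
Yes, 90.174.190.240 is in 90.174.190.128/25


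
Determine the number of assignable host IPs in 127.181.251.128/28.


Host bits = 32 - 28 = 4
Total addresses = 2^4 = 16
Usable = total - 2 (network and broadcast)
Usable hosts: 14


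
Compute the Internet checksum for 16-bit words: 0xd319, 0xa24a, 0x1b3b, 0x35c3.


Sum all words (with carry folding):
+ 0xd319 = 0xd319
+ 0xa24a = 0x7564
+ 0x1b3b = 0x909f
+ 0x35c3 = 0xc662
One's complement: ~0xc662
Checksum = 0x399d


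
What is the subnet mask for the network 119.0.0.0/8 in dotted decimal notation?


/8 means 8 network bits, 24 host bits
Binary: 11111111000000000000000000000000
Mask: 255.0.0.0


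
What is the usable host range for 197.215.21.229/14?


Network: 197.212.0.0
Broadcast: 197.215.255.255
First usable = network + 1
Last usable = broadcast - 1
Range: 197.212.0.1 to 197.215.255.254


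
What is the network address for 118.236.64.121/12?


IP:   01110110.11101100.01000000.01111001
Mask: 11111111.11110000.00000000.00000000
AND operation:
Net:  01110110.11100000.00000000.00000000
Network: 118.224.0.0/12
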